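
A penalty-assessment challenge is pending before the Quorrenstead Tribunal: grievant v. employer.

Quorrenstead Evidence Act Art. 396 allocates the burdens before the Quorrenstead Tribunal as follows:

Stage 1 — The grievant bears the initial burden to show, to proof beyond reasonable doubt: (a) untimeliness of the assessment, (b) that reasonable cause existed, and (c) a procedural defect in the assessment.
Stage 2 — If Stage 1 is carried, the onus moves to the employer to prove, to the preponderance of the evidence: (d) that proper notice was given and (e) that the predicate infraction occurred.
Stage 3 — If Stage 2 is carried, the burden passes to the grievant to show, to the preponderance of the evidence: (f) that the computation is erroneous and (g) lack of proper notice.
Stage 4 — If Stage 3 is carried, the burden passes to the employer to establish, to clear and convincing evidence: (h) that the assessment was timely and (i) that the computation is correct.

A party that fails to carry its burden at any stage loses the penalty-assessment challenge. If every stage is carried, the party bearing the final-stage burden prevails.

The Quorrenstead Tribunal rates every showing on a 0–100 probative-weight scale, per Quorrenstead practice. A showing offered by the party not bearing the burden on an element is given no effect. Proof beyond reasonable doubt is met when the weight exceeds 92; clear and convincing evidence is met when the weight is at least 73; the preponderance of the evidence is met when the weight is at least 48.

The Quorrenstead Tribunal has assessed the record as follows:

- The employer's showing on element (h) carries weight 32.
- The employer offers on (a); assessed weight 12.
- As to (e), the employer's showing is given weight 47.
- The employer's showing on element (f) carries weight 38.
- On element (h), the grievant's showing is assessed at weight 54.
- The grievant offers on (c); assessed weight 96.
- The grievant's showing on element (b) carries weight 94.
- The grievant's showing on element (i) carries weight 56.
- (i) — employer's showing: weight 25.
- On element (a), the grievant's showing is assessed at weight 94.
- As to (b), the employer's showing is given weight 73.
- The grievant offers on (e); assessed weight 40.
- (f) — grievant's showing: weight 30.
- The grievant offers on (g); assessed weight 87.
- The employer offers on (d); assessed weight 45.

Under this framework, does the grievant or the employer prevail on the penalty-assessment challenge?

grievant

Stage 1 — burden on grievant; standard: proof beyond reasonable doubt (weight exceeds 92).
    (a): 94 (employer's 12 disregarded) > 92 [met]
    (b): 94 (employer's 73 disregarded) > 92 [met]
    (c): 96 > 92 [met]
  The grievant carries Stage 1; the employer now bears the burden.
Stage 2 — burden on employer; standard: the preponderance of the evidence (weight is at least 48).
    (d): 45 < 48 [not met]
    (e): 47 (grievant's 40 disregarded) < 48 [not met]
  Not every element is met, so the employer fails to carry Stage 2.
So the grievant prevails.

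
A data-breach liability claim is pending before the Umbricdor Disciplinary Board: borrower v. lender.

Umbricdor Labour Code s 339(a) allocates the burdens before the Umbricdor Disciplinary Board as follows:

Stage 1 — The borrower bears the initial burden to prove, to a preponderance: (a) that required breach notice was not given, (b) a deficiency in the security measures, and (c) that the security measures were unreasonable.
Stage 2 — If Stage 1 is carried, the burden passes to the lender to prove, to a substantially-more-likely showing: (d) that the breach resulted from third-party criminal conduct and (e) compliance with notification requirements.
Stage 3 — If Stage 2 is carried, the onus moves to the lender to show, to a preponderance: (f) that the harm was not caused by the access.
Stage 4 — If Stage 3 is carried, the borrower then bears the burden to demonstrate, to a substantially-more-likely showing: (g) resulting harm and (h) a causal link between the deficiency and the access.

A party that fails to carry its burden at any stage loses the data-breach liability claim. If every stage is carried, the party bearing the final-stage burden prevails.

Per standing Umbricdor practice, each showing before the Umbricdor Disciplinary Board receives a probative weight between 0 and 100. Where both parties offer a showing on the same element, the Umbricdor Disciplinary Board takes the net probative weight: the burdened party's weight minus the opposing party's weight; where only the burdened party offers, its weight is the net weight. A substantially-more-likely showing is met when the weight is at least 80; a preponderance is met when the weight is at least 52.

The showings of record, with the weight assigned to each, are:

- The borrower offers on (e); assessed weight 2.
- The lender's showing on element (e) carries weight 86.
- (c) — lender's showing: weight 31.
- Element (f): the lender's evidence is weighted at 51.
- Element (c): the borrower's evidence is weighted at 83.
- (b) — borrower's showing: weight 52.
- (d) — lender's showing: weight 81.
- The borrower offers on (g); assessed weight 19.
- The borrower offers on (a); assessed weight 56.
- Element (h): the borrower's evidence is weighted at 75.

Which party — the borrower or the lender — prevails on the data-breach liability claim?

borrower

Stage 1 (borrower, a preponderance, weight is at least 52): (a) 56 ≥ 52 — meets; (b) 52 ≥ 52 — meets; (c) net 83−31=52 ≥ 52 — meets.
  All elements met. The burden passes to the lender.
Stage 2 (lender, a substantially-more-likely showing, weight is at least 80): (d) 81 ≥ 80 — meets; (e) net 86−2=84 ≥ 80 — meets.
  All elements met. The lender retains the burden for Stage 3.
Stage 3 (lender, a preponderance, weight is at least 52): (f) 51 < 52 — fails.
  The lender does not carry Stage 3.
So the borrower prevails.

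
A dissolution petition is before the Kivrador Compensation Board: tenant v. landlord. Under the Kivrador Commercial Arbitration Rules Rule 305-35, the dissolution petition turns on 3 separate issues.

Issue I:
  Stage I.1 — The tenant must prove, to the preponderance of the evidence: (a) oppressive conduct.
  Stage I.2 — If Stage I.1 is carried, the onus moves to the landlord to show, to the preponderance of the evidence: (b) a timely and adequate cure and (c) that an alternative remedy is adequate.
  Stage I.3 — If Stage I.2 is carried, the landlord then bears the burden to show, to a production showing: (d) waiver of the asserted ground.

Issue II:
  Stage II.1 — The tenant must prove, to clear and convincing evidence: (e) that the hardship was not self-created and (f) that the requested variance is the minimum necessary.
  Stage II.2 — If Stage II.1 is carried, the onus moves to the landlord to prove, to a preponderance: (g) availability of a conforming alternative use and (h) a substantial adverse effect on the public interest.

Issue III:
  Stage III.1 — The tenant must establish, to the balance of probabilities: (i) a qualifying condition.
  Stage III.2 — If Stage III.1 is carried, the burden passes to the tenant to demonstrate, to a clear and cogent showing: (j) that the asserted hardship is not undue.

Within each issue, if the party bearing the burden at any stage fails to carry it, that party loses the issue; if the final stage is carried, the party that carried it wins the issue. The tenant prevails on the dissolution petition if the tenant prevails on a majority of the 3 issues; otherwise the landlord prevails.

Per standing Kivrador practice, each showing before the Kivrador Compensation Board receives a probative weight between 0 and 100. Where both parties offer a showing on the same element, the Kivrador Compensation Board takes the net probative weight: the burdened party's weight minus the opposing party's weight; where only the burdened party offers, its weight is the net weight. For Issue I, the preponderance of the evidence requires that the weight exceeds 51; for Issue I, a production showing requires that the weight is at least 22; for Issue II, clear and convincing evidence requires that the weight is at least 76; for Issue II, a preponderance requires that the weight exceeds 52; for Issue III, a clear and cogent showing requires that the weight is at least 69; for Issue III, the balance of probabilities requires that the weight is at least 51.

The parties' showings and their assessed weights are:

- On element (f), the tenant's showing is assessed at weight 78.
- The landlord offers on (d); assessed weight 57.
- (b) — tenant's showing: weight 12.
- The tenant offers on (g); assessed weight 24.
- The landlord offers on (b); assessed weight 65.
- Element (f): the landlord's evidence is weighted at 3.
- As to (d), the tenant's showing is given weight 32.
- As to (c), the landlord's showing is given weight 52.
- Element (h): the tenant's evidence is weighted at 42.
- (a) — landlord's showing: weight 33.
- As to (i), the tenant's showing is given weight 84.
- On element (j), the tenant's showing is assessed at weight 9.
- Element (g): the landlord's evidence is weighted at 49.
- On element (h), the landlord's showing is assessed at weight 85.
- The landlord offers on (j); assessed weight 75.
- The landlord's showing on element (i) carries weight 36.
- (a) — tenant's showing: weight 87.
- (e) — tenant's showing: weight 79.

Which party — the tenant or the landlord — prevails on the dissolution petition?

landlord

— Issue I —
Stage I.1 (tenant, the preponderance of the evidence, weight exceeds 51): (a) net 87−33=54 > 51 — meets.
  The tenant carries Stage I.1; the landlord now bears the burden.
Stage I.2 (landlord, the preponderance of the evidence, weight exceeds 51): (b) net 65−12=53 > 51 — meets; (c) 52 > 51 — meets.
  Stage I.2 carried; the burden remains with the landlord.
Stage I.3 (landlord, a production showing, weight is at least 22): (d) net 57−32=25 ≥ 22 — meets.
  Stage I.3 carried; the final stage is satisfied.
All stages carried — the landlord prevails on this issue.
— Issue II —
At Stage II.1 the tenant must meet clear and convincing evidence (weight is at least 76): on (e) the weight is 79, ≥ 76, so (e) meets the standard; on (f) the weight is 78 less the opposing 3 gives net 75, which does not reach 76, so (f) does not meet the standard.
  Not every element is met, so the tenant fails to carry Stage II.1.
The analysis ends at Stage II.1; the landlord prevails on this issue.
— Issue III —
Stage III.1 — burden on tenant; standard: the balance of probabilities (weight is at least 51).
    (i): 84 − 36 = 48 < 51 [not met]
  The tenant does not carry Stage III.1.
The analysis ends at Stage III.1; the landlord prevails on this issue.
Per-issue: Issue I → landlord; Issue II → landlord; Issue III → landlord. The tenant must prevail on a majority of issues; overall, the landlord prevails.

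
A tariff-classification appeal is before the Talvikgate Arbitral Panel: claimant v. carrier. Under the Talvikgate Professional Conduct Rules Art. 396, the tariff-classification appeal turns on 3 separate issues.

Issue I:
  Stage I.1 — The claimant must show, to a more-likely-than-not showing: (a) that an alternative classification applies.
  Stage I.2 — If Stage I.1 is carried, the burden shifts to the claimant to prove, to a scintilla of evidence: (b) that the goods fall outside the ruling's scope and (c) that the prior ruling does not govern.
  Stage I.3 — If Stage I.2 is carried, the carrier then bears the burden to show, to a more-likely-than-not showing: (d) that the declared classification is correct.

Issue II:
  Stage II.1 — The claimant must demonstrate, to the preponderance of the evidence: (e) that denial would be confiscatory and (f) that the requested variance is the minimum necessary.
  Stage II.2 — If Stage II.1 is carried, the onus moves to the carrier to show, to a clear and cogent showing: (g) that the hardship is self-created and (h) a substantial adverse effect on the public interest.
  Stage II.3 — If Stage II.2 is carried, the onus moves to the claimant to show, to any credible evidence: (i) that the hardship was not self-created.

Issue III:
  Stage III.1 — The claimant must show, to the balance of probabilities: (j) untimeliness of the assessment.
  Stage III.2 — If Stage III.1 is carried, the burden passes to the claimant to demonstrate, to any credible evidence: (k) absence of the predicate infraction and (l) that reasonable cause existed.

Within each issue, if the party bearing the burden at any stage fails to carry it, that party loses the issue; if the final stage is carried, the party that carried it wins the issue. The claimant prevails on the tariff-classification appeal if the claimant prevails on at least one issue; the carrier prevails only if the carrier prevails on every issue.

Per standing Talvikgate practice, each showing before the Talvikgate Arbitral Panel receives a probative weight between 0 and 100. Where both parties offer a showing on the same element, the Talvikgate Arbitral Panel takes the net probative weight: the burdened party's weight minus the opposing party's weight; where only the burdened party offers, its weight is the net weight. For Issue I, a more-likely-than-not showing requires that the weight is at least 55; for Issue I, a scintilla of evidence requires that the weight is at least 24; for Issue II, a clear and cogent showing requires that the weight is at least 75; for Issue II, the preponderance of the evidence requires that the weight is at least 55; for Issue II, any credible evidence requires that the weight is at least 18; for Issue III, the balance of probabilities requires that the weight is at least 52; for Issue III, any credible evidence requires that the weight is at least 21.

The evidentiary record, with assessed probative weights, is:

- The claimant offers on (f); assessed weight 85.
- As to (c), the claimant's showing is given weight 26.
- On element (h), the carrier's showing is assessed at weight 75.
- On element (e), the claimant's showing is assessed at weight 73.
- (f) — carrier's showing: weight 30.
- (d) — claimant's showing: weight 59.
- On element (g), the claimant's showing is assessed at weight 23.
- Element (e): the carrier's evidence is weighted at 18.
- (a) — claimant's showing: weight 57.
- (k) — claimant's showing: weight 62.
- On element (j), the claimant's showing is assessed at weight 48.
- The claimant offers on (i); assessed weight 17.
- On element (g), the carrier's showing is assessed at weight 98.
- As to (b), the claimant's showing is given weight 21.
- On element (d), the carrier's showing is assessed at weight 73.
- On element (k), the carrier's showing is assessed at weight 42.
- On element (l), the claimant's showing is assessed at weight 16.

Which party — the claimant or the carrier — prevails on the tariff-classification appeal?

— Issue I —
Stage I.1 (claimant, a more-likely-than-not showing, weight is at least 55): (a) 57 ≥ 55 — meets.
  Stage I.1 is satisfied; the claimant continues to bear the burden.
Stage I.2 (claimant, a scintilla of evidence, weight is at least 24): (b) 21 < 24 — fails; (c) 26 ≥ 24 — meets.
  Stage I.2 not carried; the claimant fails its burden.
The carrier prevails on this issue.
— Issue II —
Stage II.1 (claimant, the preponderance of the evidence, weight is at least 55): (e) net 73−18=55 ≥ 55 — meets; (f) net 85−30=55 ≥ 55 — meets.
  The claimant carries Stage II.1; the carrier now bears the burden.
Stage II.2 (carrier, a clear and cogent showing, weight is at least 75): (g) net 98−23=75 ≥ 75 — meets; (h) 75 ≥ 75 — meets.
  All elements met. The burden passes to the claimant.
Stage II.3 (claimant, any credible evidence, weight is at least 18): (i) 17 < 18 — fails.
  Stage II.3 not carried; the claimant fails its burden.
So the carrier prevails on this issue.
— Issue III —
Stage III.1 (claimant, the balance of probabilities, weight is at least 52): (j) 48 < 52 — fails.
  The claimant does not carry Stage III.1.
The carrier prevails on this issue.
Per-issue: Issue I → carrier; Issue II → carrier; Issue III → carrier. The claimant must prevail on at least one issue; overall, the carrier prevails.

carrier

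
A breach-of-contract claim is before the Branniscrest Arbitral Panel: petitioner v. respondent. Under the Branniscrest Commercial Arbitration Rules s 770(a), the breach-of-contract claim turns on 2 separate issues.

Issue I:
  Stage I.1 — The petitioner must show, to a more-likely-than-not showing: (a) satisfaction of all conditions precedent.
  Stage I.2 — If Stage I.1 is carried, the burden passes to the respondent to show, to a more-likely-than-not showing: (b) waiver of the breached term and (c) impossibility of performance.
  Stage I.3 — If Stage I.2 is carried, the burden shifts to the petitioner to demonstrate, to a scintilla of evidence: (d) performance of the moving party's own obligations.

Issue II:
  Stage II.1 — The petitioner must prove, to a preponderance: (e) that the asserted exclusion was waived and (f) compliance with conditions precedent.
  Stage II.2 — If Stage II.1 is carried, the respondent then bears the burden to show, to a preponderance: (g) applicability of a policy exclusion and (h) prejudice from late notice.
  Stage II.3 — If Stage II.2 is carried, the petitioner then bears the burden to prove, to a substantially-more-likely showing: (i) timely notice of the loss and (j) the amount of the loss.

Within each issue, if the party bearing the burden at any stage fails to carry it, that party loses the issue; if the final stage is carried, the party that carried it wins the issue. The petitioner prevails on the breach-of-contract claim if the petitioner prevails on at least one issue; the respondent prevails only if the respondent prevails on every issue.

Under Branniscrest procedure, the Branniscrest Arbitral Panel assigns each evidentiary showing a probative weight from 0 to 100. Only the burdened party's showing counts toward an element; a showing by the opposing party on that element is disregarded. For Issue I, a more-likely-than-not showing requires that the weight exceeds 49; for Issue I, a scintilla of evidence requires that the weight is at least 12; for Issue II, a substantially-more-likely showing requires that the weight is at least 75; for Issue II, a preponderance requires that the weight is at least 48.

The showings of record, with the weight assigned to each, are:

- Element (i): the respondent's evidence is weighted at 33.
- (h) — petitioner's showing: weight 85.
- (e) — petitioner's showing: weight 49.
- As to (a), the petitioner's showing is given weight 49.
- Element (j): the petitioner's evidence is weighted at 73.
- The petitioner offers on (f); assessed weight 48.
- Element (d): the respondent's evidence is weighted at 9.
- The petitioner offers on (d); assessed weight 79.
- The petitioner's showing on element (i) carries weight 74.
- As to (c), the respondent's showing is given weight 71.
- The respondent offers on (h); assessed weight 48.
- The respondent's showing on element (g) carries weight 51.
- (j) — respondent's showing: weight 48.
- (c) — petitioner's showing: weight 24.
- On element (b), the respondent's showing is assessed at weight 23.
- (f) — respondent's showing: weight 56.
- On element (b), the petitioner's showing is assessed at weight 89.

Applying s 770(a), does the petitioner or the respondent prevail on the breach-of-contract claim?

respondent

— Issue I —
At Stage I.1 the petitioner must meet a more-likely-than-not showing (weight exceeds 49): on (a) the weight is 49, which does not exceed 49, so (a) does not meet the standard.
  The petitioner does not carry Stage I.1.
So the respondent prevails on this issue.
— Issue II —
Stage II.1 — burden on petitioner; standard: a preponderance (weight is at least 48).
    (e): 49 ≥ 48 [met]
    (f): 48 (respondent's 56 disregarded) ≥ 48 [met]
  The petitioner carries Stage II.1; the respondent now bears the burden.
Stage II.2 — burden on respondent; standard: a preponderance (weight is at least 48).
    (g): 51 ≥ 48 [met]
    (h): 48 (petitioner's 85 disregarded) ≥ 48 [met]
  The respondent carries Stage II.2; the petitioner now bears the burden.
Stage II.3 — burden on petitioner; standard: a substantially-more-likely showing (weight is at least 75).
    (i): 74 (respondent's 33 disregarded) < 75 [not met]
    (j): 73 (respondent's 48 disregarded) < 75 [not met]
  Not every element is met, so the petitioner fails to carry Stage II.3.
The analysis ends at Stage II.3; the respondent prevails on this issue.
Per-issue: Issue I → respondent; Issue II → respondent. The petitioner must prevail on at least one issue; overall, the respondent prevails.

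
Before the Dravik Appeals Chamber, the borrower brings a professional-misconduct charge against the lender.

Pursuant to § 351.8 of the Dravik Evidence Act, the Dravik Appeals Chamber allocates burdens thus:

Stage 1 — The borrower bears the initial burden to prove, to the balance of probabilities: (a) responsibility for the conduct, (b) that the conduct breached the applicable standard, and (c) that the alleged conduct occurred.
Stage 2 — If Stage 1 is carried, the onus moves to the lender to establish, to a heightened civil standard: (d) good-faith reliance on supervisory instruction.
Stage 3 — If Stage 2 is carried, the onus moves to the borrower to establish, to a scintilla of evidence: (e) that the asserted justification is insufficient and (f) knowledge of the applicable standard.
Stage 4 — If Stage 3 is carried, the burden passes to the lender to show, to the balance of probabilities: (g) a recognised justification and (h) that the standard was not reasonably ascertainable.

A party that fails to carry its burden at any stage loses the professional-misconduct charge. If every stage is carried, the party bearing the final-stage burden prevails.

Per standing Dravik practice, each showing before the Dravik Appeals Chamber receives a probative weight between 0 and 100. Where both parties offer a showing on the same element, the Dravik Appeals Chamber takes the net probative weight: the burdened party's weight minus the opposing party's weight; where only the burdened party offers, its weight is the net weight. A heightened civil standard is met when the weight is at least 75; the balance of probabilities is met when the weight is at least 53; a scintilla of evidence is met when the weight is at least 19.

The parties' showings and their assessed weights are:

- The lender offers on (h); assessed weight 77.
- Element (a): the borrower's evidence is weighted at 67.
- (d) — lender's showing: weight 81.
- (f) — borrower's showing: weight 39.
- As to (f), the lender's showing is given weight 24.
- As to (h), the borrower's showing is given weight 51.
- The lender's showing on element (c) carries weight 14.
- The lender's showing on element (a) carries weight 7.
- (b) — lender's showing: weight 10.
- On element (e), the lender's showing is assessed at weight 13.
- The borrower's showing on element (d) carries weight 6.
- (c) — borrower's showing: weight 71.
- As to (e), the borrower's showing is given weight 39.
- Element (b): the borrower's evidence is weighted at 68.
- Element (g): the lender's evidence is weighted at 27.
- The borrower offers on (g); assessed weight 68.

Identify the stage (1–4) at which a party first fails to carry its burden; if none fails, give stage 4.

Stage 1 (borrower, the balance of probabilities, weight is at least 53): (a) net 67−7=60 ≥ 53 — meets; (b) net 68−10=58 ≥ 53 — meets; (c) net 71−14=57 ≥ 53 — meets.
  Stage 1 is satisfied; the onus moves to the lender.
Stage 2 (lender, a heightened civil standard, weight is at least 75): (d) net 81−6=75 ≥ 75 — meets.
  Stage 2 carried; the burden shifts to the borrower.
Stage 3 (borrower, a scintilla of evidence, weight is at least 19): (e) net 39−13=26 ≥ 19 — meets; (f) net 39−24=15 < 19 — fails.
  Stage 3 not carried; the borrower fails its burden.
So the lender prevails.

stage 3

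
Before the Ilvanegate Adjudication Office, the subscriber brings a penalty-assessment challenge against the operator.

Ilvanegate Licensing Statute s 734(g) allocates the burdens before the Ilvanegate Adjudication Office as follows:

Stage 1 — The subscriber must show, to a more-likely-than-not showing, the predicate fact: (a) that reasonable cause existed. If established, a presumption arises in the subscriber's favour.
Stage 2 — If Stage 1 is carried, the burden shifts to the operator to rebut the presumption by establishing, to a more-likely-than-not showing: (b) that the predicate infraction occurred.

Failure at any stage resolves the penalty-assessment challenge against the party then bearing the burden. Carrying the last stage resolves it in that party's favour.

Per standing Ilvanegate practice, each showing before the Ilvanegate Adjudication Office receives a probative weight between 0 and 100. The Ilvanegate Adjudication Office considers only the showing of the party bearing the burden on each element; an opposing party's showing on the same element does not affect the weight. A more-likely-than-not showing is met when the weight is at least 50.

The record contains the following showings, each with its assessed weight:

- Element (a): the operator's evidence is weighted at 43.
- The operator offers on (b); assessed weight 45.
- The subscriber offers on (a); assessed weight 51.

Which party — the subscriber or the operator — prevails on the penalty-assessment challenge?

subscriber

Stage 1 (subscriber, a more-likely-than-not showing, weight is at least 50): (a) 51 (operator's 43 disregarded) ≥ 50 — meets.
  All elements met. The burden passes to the operator.
Stage 2 (operator, a more-likely-than-not showing, weight is at least 50): (b) 45 < 50 — fails.
  The operator does not carry Stage 2.
The subscriber prevails.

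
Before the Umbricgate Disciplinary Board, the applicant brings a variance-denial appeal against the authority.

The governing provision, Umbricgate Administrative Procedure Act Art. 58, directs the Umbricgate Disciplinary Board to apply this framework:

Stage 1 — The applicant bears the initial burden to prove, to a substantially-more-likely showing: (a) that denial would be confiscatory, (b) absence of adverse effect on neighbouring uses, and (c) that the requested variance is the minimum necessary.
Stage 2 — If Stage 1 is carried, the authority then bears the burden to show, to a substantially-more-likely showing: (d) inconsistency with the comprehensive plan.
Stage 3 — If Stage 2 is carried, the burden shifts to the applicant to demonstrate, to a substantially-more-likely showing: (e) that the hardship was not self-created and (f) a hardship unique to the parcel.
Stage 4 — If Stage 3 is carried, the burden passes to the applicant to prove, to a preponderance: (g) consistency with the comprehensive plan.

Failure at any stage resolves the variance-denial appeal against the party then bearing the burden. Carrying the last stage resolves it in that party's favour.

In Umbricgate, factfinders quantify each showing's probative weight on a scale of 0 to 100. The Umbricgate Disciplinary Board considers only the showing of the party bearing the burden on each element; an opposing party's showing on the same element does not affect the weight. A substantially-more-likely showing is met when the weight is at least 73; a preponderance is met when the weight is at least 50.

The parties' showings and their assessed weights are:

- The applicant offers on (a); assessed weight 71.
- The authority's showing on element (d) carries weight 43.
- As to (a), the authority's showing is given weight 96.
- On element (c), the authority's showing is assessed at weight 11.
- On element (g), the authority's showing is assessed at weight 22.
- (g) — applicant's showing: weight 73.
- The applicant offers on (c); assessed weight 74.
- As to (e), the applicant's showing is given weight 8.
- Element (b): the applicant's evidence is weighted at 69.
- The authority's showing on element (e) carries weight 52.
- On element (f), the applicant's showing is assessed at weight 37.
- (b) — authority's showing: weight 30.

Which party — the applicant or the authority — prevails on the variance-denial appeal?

authority

Stage 1 (applicant, a substantially-more-likely showing, weight is at least 73): (a) 71 (authority's 96 disregarded) < 73 — fails; (b) 69 (authority's 30 disregarded) < 73 — fails; (c) 74 (authority's 11 disregarded) ≥ 73 — meets.
  Stage 1 not carried; the applicant fails its burden.
The authority prevails.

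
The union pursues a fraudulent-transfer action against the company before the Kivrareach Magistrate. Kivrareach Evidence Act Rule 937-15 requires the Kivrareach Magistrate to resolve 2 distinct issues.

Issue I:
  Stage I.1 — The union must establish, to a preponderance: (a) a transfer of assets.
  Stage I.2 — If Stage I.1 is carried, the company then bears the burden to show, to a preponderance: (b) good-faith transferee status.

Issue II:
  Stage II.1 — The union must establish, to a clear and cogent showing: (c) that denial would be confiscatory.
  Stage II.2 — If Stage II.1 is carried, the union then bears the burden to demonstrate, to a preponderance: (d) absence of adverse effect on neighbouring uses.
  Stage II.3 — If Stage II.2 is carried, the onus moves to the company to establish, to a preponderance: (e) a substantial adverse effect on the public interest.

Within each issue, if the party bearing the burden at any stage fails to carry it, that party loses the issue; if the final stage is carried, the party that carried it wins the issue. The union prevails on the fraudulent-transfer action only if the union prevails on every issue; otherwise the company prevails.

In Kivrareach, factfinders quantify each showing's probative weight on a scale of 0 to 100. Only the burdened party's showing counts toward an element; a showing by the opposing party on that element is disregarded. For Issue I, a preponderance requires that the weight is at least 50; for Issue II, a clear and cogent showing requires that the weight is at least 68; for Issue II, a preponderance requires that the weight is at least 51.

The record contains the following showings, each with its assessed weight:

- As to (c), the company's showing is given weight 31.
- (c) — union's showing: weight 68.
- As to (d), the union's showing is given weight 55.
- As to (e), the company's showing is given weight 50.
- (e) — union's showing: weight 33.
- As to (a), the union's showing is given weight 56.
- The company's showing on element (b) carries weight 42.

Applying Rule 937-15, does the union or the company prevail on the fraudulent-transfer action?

— Issue I —
Stage I.1 (union, a preponderance, weight is at least 50): (a) 56 ≥ 50 — meets.
  All elements met. The burden passes to the company.
Stage I.2 (company, a preponderance, weight is at least 50): (b) 42 < 50 — fails.
  Not every element is met, so the company fails to carry Stage I.2.
The union prevails on this issue.
— Issue II —
At Stage II.1 the union must meet a clear and cogent showing (weight is at least 68): on (c) the weight is 68 (the company's 31 is given no effect), ≥ 68, so (c) meets the standard.
  Stage II.1 carried; the burden remains with the union.
At Stage II.2 the union must meet a preponderance (weight is at least 51): on (d) the weight is 55, which does reach 51, so (d) meets the standard.
  Stage II.2 carried; the burden shifts to the company.
At Stage II.3 the company must meet a preponderance (weight is at least 51): on (e) the weight is 50 (the union's 33 is given no effect), which does not reach 51, so (e) does not meet the standard.
  Not every element is met, so the company fails to carry Stage II.3.
So the union prevails on this issue.
Per-issue: Issue I → union; Issue II → union. The union must prevail on every issue; overall, the union prevails.

union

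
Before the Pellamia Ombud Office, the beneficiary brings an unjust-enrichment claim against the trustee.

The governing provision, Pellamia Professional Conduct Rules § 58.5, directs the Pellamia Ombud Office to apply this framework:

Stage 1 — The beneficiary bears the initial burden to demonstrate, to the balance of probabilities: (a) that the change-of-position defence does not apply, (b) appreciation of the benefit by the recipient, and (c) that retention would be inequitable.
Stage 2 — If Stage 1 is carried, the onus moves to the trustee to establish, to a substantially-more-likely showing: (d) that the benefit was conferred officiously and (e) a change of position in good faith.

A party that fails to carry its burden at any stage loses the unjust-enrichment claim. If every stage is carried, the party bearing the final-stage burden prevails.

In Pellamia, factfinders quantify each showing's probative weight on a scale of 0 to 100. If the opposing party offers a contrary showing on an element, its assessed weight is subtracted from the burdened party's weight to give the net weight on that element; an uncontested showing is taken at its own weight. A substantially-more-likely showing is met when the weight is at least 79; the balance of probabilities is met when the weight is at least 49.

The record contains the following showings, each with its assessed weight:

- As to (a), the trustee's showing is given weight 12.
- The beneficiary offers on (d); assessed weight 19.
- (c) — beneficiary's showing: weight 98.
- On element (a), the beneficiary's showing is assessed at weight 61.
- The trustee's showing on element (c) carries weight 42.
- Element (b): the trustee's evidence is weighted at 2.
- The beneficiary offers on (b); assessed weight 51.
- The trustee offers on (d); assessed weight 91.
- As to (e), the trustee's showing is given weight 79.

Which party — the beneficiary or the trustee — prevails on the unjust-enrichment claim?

beneficiary

At Stage 1 the beneficiary must meet the balance of probabilities (weight is at least 49): on (a) the weight is 61 less the opposing 12 gives net 49, which does reach 49, so (a) meets the standard; on (b) the weight is 51 less the opposing 2 gives net 49, ≥ 49, so (b) meets the standard; on (c) the weight is 98 less the opposing 42 gives net 56, which does reach 49, so (c) meets the standard.
  All elements met. The burden passes to the trustee.
At Stage 2 the trustee must meet a substantially-more-likely showing (weight is at least 79): on (d) the weight is 91 less the opposing 19 gives net 72, < 79, so (d) does not meet the standard; on (e) the weight is 79, which does reach 79, so (e) meets the standard.
  Not every element is met, so the trustee fails to carry Stage 2.
The analysis ends at Stage 2; the beneficiary prevails.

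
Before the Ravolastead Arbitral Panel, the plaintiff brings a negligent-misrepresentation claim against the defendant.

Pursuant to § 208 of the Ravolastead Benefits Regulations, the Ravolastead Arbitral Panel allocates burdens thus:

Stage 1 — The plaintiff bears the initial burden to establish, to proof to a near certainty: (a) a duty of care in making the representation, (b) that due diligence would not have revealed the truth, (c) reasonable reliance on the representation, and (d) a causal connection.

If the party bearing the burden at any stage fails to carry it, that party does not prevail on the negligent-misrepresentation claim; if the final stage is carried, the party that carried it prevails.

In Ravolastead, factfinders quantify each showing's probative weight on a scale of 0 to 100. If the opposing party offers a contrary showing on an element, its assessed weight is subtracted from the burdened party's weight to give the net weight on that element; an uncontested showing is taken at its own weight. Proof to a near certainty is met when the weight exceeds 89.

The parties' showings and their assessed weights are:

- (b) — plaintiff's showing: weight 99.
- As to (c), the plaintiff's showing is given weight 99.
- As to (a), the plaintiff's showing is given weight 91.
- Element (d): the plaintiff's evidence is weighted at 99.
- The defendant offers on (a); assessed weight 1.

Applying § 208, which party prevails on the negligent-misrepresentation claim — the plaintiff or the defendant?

At Stage 1 the plaintiff must meet proof to a near certainty (weight exceeds 89): on (a) the weight is 91 less the opposing 1 gives net 90, which does exceed 89, so (a) meets the standard; on (b) the weight is 99, > 89, so (b) meets the standard; on (c) the weight is 99, > 89, so (c) meets the standard; on (d) the weight is 99, > 89, so (d) meets the standard.
  The plaintiff carries the last stage.
All stages carried — the plaintiff prevails.

plaintiff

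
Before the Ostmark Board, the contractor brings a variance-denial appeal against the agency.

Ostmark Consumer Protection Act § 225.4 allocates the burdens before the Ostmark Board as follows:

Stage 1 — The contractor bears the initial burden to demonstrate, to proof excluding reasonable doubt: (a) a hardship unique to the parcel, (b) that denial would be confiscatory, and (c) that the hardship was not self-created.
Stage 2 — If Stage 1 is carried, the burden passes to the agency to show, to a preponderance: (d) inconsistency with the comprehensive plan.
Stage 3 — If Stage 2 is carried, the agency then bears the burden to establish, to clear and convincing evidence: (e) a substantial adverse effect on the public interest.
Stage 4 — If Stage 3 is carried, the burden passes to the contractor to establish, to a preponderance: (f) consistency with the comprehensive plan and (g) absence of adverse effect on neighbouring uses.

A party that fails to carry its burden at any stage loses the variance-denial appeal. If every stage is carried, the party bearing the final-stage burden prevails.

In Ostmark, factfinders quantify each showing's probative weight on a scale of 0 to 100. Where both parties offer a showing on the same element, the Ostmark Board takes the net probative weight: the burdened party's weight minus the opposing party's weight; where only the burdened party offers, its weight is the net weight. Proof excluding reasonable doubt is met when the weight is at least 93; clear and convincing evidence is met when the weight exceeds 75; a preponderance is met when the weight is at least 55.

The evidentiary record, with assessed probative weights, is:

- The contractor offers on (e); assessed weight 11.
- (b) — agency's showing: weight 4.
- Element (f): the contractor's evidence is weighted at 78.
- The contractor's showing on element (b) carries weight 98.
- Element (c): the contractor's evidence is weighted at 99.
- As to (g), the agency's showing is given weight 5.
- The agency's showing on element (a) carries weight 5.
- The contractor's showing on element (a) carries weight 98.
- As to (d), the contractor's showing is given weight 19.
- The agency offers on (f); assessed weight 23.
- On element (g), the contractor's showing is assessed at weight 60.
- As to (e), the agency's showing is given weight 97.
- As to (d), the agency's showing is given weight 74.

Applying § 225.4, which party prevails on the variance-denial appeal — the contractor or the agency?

At Stage 1 the contractor must meet proof excluding reasonable doubt (weight is at least 93): on (a) the weight is 98 less the opposing 5 gives net 93, which does reach 93, so (a) meets the standard; on (b) the weight is 98 less the opposing 4 gives net 94, ≥ 93, so (b) meets the standard; on (c) the weight is 99, ≥ 93, so (c) meets the standard.
  The contractor carries Stage 1; the agency now bears the burden.
At Stage 2 the agency must meet a preponderance (weight is at least 55): on (d) the weight is 74 less the opposing 19 gives net 55, which does reach 55, so (d) meets the standard.
  All elements met. The agency retains the burden for Stage 3.
At Stage 3 the agency must meet clear and convincing evidence (weight exceeds 75): on (e) the weight is 97 less the opposing 11 gives net 86, which does exceed 75, so (e) meets the standard.
  The agency carries Stage 3; the contractor now bears the burden.
At Stage 4 the contractor must meet a preponderance (weight is at least 55): on (f) the weight is 78 less the opposing 23 gives net 55, which does reach 55, so (f) meets the standard; on (g) the weight is 60 less the opposing 5 gives net 55, ≥ 55, so (g) meets the standard.
  The contractor carries the last stage.
Every stage carried; the contractor prevails.

contractor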